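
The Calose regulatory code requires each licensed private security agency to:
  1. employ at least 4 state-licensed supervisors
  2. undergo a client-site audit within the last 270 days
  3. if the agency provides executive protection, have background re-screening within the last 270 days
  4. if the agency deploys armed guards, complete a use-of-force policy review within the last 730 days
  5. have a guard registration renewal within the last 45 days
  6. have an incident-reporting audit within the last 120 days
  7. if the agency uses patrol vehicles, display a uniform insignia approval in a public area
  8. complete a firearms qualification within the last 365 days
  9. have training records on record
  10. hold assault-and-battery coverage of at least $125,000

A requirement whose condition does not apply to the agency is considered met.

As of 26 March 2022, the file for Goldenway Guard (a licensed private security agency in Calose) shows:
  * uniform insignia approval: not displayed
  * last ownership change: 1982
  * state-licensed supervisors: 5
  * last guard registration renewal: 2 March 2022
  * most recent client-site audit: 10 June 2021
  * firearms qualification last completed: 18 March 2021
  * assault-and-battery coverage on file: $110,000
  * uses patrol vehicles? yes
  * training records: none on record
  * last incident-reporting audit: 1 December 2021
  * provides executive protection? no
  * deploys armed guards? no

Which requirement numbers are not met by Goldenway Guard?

1. state-licensed supervisors 5 ≥ 4 → met
2. client-site audit 289 days ago vs limit 270 → not met
3. condition 'provides executive protection' does not hold → requirement n/a → met
4. condition 'deploys armed guards' does not hold → requirement n/a → met
5. guard registration renewal 24 days ago vs limit 45 → met
6. incident-reporting audit 115 days ago vs limit 120 → met
7. condition 'uses patrol vehicles' holds; uniform insignia approval absent → not met
8. firearms qualification 373 days ago vs limit 365 → not met
9. training records absent → not met
10. assault-and-battery coverage $110,000 < $125,000 → not met
Not met: 2, 7, 8, 9, 10

2, 7, 8, 9, 10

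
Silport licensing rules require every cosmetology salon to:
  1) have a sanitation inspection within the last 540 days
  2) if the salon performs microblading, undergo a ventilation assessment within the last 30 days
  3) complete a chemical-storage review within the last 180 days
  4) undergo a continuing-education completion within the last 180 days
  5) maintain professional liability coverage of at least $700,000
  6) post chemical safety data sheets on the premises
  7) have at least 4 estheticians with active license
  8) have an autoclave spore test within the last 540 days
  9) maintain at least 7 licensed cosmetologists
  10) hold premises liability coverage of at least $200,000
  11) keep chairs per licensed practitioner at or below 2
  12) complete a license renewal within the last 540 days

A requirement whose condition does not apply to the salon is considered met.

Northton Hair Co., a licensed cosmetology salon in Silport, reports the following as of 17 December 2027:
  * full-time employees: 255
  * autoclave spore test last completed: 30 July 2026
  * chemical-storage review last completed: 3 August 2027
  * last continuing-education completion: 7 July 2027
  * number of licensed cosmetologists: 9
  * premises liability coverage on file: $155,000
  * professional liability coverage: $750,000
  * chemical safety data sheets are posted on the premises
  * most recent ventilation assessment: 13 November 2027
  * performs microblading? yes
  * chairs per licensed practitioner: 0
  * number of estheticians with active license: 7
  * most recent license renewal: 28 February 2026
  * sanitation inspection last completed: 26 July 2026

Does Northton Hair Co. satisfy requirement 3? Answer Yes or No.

Yes

3. chemical-storage review 136 days ago vs limit 180 → met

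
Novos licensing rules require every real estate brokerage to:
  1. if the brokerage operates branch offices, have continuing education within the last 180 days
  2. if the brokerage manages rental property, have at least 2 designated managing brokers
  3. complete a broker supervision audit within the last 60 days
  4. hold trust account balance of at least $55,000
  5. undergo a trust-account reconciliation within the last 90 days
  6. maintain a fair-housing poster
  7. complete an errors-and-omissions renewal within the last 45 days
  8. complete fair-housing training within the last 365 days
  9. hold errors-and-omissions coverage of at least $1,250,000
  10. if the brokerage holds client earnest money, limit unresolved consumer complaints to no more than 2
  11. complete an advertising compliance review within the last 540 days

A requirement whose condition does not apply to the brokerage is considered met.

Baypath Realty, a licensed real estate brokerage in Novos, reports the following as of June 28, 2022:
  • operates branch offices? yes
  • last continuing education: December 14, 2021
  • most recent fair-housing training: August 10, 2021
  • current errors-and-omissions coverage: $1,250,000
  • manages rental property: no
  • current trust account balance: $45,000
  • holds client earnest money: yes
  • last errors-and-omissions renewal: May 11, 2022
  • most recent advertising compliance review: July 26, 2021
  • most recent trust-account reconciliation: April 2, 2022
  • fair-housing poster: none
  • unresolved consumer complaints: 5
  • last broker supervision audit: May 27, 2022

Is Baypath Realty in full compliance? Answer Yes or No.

No

1. condition 'operates branch offices' holds; continuing education 196 days ago vs limit 180 → not met
2. condition 'manages rental property' does not hold → requirement n/a → met
3. broker supervision audit 32 days ago vs limit 60 → met
4. trust account balance $45,000 < $55,000 → not met
5. trust-account reconciliation 87 days ago vs limit 90 → met
6. fair-housing poster absent → not met
7. errors-and-omissions renewal 48 days ago vs limit 45 → not met
8. fair-housing training 322 days ago vs limit 365 → met
9. errors-and-omissions coverage $1,250,000 ≥ $1,250,000 → met
10. condition 'holds client earnest money' holds; unresolved consumer complaints 5 > 2 → not met
11. advertising compliance review 337 days ago vs limit 540 → met
Not met: 1, 4, 6, 7, 10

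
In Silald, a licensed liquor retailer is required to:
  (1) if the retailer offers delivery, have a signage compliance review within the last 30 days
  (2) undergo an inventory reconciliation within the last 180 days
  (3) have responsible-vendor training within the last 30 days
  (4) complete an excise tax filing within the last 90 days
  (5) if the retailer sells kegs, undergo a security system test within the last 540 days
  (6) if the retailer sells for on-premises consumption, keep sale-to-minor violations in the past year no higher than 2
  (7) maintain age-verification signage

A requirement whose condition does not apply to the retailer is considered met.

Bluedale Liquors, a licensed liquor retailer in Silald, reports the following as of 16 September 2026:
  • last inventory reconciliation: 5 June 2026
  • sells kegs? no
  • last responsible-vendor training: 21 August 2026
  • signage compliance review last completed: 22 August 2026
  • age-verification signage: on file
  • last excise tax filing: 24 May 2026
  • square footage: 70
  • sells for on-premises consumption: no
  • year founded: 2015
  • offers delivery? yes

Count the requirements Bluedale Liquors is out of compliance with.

1. condition 'offers delivery' holds; signage compliance review 25 days ago vs limit 30 → met
2. inventory reconciliation 103 days ago vs limit 180 → met
3. responsible-vendor training 26 days ago vs limit 30 → met
4. excise tax filing 115 days ago vs limit 90 → not met
5. condition 'sells kegs' does not hold → requirement n/a → met
6. condition 'sells for on-premises consumption' does not hold → requirement n/a → met
7. age-verification signage present → met
Not met: 1 of 7

1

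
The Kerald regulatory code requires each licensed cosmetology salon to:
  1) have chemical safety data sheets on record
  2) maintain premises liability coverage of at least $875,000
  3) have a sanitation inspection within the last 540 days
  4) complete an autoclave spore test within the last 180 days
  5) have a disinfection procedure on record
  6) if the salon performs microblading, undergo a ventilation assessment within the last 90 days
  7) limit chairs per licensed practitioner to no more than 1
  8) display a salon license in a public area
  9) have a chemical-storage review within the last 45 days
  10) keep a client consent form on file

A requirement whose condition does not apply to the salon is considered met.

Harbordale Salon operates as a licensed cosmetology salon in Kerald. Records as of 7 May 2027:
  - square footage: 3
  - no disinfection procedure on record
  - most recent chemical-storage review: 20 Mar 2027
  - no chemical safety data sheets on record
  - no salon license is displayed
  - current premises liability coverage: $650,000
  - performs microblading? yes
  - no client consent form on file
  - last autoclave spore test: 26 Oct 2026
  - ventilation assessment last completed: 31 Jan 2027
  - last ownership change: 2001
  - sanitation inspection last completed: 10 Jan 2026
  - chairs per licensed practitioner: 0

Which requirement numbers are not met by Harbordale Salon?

1. chemical safety data sheets absent → not met
2. premises liability coverage $650,000 < $875,000 → not met
3. sanitation inspection 482 days ago vs limit 540 → met
4. autoclave spore test 193 days ago vs limit 180 → not met
5. disinfection procedure absent → not met
6. condition 'performs microblading' holds; ventilation assessment 96 days ago vs limit 90 → not met
7. chairs per licensed practitioner 0 ≤ 1 → met
8. salon license absent → not met
9. chemical-storage review 48 days ago vs limit 45 → not met
10. client consent form absent → not met
Not met: 1, 2, 4, 5, 6, 8, 9, 10

1, 2, 4, 5, 6, 8, 9, 10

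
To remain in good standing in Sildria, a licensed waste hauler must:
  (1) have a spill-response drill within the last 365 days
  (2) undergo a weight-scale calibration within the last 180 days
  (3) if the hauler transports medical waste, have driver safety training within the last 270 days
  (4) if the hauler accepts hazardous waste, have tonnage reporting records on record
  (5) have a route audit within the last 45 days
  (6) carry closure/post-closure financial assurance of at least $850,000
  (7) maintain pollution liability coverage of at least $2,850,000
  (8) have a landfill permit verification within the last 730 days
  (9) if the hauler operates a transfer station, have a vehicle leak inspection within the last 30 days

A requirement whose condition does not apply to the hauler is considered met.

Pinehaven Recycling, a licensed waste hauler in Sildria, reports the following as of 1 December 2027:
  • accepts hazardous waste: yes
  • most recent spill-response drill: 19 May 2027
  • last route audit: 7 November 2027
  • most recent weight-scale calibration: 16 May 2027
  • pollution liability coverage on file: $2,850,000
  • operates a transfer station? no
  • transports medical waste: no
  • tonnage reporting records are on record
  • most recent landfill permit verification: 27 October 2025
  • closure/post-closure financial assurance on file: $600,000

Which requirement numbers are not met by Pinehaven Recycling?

2, 6, 8

1. spill-response drill 196 days ago vs limit 365 → met
2. weight-scale calibration 199 days ago vs limit 180 → not met
3. condition 'transports medical waste' does not hold → requirement n/a → met
4. condition 'accepts hazardous waste' holds; tonnage reporting records present → met
5. route audit 24 days ago vs limit 45 → met
6. closure/post-closure financial assurance $600,000 < $850,000 → not met
7. pollution liability coverage $2,850,000 ≥ $2,850,000 → met
8. landfill permit verification 765 days ago vs limit 730 → not met
9. condition 'operates a transfer station' does not hold → requirement n/a → met
Not met: 2, 6, 8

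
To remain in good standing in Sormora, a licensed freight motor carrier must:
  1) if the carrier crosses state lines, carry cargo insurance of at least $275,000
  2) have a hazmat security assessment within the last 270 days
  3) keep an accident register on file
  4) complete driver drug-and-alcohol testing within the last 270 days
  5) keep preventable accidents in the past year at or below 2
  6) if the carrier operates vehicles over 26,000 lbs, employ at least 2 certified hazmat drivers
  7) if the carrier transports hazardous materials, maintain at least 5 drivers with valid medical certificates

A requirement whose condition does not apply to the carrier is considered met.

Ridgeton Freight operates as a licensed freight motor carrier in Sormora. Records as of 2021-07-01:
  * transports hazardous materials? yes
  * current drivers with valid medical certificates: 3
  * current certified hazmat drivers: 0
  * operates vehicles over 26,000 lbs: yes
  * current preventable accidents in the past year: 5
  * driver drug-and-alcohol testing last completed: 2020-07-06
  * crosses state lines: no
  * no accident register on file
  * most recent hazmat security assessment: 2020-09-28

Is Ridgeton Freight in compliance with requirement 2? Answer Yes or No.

No

2. hazmat security assessment 276 days ago vs limit 270 → not met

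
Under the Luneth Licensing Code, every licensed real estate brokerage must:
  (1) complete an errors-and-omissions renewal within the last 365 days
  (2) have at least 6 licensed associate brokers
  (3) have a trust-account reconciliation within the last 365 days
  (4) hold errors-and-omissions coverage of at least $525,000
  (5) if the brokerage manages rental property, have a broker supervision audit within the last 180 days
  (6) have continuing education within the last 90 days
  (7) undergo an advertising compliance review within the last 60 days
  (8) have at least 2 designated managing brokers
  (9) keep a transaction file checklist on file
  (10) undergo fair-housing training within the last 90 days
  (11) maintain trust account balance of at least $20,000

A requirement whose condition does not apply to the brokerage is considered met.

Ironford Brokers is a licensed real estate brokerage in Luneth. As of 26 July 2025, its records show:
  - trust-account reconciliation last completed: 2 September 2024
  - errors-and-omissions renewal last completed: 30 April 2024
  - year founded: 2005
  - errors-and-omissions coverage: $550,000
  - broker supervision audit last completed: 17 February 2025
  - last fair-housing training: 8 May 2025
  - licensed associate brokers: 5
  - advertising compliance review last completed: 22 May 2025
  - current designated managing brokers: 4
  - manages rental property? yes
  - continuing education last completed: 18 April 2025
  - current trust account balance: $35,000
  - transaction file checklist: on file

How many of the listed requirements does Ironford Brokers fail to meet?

4

1. errors-and-omissions renewal 452 days ago vs limit 365 → not met
2. licensed associate brokers 5 < 6 → not met
3. trust-account reconciliation 327 days ago vs limit 365 → met
4. errors-and-omissions coverage $550,000 ≥ $525,000 → met
5. condition 'manages rental property' holds; broker supervision audit 159 days ago vs limit 180 → met
6. continuing education 99 days ago vs limit 90 → not met
7. advertising compliance review 65 days ago vs limit 60 → not met
8. designated managing brokers 4 ≥ 2 → met
9. transaction file checklist present → met
10. fair-housing training 79 days ago vs limit 90 → met
11. trust account balance $35,000 ≥ $20,000 → met
Not met: 4 of 11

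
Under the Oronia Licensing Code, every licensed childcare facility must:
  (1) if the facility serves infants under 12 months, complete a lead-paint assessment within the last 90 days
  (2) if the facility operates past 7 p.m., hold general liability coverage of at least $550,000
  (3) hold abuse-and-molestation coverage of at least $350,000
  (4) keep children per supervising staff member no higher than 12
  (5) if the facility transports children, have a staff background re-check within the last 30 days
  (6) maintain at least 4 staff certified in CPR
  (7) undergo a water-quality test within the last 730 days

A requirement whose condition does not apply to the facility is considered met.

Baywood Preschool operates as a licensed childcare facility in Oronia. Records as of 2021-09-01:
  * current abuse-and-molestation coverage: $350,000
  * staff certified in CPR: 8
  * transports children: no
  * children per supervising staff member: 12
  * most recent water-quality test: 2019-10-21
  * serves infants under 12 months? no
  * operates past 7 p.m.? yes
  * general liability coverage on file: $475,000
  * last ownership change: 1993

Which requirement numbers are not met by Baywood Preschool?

1. condition 'serves infants under 12 months' does not hold → requirement n/a → met
2. condition 'operates past 7 p.m.' holds; general liability coverage $475,000 < $550,000 → not met
3. abuse-and-molestation coverage $350,000 ≥ $350,000 → met
4. children per supervising staff member 12 ≤ 12 → met
5. condition 'transports children' does not hold → requirement n/a → met
6. staff certified in CPR 8 ≥ 4 → met
7. water-quality test 681 days ago vs limit 730 → met
Not met: 2

2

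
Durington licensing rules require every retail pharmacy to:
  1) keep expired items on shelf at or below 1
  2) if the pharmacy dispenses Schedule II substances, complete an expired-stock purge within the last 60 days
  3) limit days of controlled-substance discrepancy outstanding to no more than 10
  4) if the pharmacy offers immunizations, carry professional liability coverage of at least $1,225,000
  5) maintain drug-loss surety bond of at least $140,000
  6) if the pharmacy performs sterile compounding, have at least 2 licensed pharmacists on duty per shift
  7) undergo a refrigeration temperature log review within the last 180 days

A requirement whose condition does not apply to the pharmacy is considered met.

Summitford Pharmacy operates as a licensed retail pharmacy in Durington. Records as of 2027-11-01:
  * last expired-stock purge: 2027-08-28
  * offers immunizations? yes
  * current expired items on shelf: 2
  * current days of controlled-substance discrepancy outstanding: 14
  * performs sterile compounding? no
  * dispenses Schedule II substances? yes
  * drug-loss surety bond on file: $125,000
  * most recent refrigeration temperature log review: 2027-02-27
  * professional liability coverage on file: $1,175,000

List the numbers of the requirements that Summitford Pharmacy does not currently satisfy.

1. expired items on shelf 2 > 1 → not met
2. condition 'dispenses Schedule II substances' holds; expired-stock purge 65 days ago vs limit 60 → not met
3. days of controlled-substance discrepancy outstanding 14 > 10 → not met
4. condition 'offers immunizations' holds; professional liability coverage $1,175,000 < $1,225,000 → not met
5. drug-loss surety bond $125,000 < $140,000 → not met
6. condition 'performs sterile compounding' does not hold → requirement n/a → met
7. refrigeration temperature log review 247 days ago vs limit 180 → not met
Not met: 1, 2, 3, 4, 5, 7

1, 2, 3, 4, 5, 7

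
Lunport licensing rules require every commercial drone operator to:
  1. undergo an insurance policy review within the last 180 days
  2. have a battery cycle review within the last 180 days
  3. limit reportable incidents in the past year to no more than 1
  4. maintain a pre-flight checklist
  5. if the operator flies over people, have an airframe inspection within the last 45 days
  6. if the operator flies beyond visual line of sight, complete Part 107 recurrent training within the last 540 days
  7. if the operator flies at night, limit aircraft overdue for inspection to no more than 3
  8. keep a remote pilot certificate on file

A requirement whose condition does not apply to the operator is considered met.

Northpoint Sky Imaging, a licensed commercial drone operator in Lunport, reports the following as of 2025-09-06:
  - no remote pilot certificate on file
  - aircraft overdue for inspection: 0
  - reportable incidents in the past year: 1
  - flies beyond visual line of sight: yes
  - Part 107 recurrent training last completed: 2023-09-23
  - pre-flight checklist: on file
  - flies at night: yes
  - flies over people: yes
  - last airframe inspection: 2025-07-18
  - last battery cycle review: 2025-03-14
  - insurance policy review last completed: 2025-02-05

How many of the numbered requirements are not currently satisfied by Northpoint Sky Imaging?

1. insurance policy review 213 days ago vs limit 180 → not met
2. battery cycle review 176 days ago vs limit 180 → met
3. reportable incidents in the past year 1 ≤ 1 → met
4. pre-flight checklist present → met
5. condition 'flies over people' holds; airframe inspection 50 days ago vs limit 45 → not met
6. condition 'flies beyond visual line of sight' holds; Part 107 recurrent training 714 days ago vs limit 540 → not met
7. condition 'flies at night' holds; aircraft overdue for inspection 0 ≤ 3 → met
8. remote pilot certificate absent → not met
Not met: 4 of 8

4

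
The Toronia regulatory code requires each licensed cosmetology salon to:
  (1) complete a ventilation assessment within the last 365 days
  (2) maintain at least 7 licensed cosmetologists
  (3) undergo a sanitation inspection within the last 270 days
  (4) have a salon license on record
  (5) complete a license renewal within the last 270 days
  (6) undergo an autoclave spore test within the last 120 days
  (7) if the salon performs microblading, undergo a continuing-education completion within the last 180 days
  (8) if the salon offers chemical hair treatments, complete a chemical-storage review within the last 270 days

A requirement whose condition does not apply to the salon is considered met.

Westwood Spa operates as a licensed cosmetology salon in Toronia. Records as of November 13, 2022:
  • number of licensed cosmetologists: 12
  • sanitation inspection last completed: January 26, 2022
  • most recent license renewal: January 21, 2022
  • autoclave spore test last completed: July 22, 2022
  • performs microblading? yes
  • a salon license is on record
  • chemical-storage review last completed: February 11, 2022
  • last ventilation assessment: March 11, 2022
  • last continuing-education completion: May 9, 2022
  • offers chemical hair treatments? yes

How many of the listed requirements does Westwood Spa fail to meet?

1. ventilation assessment 247 days ago vs limit 365 → met
2. licensed cosmetologists 12 ≥ 7 → met
3. sanitation inspection 291 days ago vs limit 270 → not met
4. salon license present → met
5. license renewal 296 days ago vs limit 270 → not met
6. autoclave spore test 114 days ago vs limit 120 → met
7. condition 'performs microblading' holds; continuing-education completion 188 days ago vs limit 180 → not met
8. condition 'offers chemical hair treatments' holds; chemical-storage review 275 days ago vs limit 270 → not met
Not met: 4 of 8

4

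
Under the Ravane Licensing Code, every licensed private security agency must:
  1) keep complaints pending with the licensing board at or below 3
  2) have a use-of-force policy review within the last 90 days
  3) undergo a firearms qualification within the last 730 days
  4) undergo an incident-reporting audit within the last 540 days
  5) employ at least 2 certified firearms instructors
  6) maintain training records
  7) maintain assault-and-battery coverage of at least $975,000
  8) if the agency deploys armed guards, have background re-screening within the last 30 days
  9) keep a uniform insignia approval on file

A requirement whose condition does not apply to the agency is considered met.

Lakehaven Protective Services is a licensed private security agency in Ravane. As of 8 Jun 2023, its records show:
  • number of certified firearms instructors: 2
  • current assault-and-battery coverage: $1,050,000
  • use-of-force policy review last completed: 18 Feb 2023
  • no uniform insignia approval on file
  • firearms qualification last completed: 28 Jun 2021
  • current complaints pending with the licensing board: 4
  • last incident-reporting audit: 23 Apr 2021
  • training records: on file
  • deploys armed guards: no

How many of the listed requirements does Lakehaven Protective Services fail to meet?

1. complaints pending with the licensing board 4 > 3 → not met
2. use-of-force policy review 110 days ago vs limit 90 → not met
3. firearms qualification 710 days ago vs limit 730 → met
4. incident-reporting audit 776 days ago vs limit 540 → not met
5. certified firearms instructors 2 ≥ 2 → met
6. training records present → met
7. assault-and-battery coverage $1,050,000 ≥ $975,000 → met
8. condition 'deploys armed guards' does not hold → requirement n/a → met
9. uniform insignia approval absent → not met
Not met: 4 of 9

4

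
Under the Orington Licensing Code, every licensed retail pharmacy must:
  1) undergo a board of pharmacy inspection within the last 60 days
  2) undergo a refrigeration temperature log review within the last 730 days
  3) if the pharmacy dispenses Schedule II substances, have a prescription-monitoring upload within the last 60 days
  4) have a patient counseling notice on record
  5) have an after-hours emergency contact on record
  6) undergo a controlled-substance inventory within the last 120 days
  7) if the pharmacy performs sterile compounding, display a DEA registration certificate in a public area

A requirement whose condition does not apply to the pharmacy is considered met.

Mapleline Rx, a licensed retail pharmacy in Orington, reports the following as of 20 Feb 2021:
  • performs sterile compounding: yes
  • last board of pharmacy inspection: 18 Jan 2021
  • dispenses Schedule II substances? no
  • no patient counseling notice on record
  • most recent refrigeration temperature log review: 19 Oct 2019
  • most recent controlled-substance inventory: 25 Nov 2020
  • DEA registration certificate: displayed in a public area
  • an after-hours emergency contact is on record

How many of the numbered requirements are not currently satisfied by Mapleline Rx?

1

1. board of pharmacy inspection 33 days ago vs limit 60 → met
2. refrigeration temperature log review 490 days ago vs limit 730 → met
3. condition 'dispenses Schedule II substances' does not hold → requirement n/a → met
4. patient counseling notice absent → not met
5. after-hours emergency contact present → met
6. controlled-substance inventory 87 days ago vs limit 120 → met
7. condition 'performs sterile compounding' holds; DEA registration certificate present → met
Not met: 1 of 7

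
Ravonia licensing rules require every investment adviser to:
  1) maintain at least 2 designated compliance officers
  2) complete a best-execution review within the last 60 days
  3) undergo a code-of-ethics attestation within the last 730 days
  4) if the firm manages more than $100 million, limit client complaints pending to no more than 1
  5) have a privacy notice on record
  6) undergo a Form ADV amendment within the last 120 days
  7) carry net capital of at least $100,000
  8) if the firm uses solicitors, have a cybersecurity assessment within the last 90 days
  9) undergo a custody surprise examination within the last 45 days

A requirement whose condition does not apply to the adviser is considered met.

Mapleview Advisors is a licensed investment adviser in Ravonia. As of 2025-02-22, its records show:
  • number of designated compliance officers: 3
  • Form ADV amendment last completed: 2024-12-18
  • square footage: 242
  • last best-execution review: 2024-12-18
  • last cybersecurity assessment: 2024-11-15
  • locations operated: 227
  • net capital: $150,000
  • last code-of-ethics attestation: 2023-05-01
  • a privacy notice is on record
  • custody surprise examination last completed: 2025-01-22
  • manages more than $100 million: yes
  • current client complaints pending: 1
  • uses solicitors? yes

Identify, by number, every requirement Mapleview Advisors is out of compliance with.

2, 8

1. designated compliance officers 3 ≥ 2 → met
2. best-execution review 66 days ago vs limit 60 → not met
3. code-of-ethics attestation 663 days ago vs limit 730 → met
4. condition 'manages more than $100 million' holds; client complaints pending 1 ≤ 1 → met
5. privacy notice present → met
6. Form ADV amendment 66 days ago vs limit 120 → met
7. net capital $150,000 ≥ $100,000 → met
8. condition 'uses solicitors' holds; cybersecurity assessment 99 days ago vs limit 90 → not met
9. custody surprise examination 31 days ago vs limit 45 → met
Not met: 2, 8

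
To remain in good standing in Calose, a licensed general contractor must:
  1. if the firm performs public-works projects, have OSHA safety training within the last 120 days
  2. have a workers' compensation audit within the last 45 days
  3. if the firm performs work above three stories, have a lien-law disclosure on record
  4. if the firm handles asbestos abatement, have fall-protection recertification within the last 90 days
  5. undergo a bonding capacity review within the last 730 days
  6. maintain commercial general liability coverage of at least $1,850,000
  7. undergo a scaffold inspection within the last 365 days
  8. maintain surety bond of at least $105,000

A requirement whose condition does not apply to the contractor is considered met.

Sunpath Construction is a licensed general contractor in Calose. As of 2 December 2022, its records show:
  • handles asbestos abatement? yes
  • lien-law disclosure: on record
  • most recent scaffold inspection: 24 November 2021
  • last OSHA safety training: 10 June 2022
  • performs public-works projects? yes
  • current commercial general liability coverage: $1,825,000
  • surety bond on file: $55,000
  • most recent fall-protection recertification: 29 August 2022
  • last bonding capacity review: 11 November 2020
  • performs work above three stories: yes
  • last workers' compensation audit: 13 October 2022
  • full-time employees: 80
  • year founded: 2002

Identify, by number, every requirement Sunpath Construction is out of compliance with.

1. condition 'performs public-works projects' holds; OSHA safety training 175 days ago vs limit 120 → not met
2. workers' compensation audit 50 days ago vs limit 45 → not met
3. condition 'performs work above three stories' holds; lien-law disclosure present → met
4. condition 'handles asbestos abatement' holds; fall-protection recertification 95 days ago vs limit 90 → not met
5. bonding capacity review 751 days ago vs limit 730 → not met
6. commercial general liability coverage $1,825,000 < $1,850,000 → not met
7. scaffold inspection 373 days ago vs limit 365 → not met
8. surety bond $55,000 < $105,000 → not met
Not met: 1, 2, 4, 5, 6, 7, 8

1, 2, 4, 5, 6, 7, 8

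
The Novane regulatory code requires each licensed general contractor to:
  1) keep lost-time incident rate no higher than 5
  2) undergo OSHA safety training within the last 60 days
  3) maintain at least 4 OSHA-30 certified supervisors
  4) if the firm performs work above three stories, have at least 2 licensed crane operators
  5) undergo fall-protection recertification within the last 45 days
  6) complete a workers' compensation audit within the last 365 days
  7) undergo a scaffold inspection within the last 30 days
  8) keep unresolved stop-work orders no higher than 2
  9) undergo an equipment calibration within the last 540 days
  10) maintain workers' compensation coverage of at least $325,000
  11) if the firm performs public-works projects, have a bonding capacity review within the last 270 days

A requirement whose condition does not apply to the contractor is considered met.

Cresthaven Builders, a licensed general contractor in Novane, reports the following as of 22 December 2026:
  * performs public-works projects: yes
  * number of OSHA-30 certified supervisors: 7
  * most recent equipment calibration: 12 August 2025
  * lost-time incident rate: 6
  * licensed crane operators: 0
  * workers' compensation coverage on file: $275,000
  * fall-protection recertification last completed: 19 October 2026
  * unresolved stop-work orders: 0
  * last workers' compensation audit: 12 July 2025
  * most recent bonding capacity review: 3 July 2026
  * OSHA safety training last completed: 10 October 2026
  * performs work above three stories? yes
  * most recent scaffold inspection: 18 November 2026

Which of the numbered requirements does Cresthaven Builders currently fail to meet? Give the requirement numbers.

1, 2, 4, 5, 6, 7, 10

1. lost-time incident rate 6 > 5 → not met
2. OSHA safety training 73 days ago vs limit 60 → not met
3. OSHA-30 certified supervisors 7 ≥ 4 → met
4. condition 'performs work above three stories' holds; licensed crane operators 0 < 2 → not met
5. fall-protection recertification 64 days ago vs limit 45 → not met
6. workers' compensation audit 528 days ago vs limit 365 → not met
7. scaffold inspection 34 days ago vs limit 30 → not met
8. unresolved stop-work orders 0 ≤ 2 → met
9. equipment calibration 497 days ago vs limit 540 → met
10. workers' compensation coverage $275,000 < $325,000 → not met
11. condition 'performs public-works projects' holds; bonding capacity review 172 days ago vs limit 270 → met
Not met: 1, 2, 4, 5, 6, 7, 10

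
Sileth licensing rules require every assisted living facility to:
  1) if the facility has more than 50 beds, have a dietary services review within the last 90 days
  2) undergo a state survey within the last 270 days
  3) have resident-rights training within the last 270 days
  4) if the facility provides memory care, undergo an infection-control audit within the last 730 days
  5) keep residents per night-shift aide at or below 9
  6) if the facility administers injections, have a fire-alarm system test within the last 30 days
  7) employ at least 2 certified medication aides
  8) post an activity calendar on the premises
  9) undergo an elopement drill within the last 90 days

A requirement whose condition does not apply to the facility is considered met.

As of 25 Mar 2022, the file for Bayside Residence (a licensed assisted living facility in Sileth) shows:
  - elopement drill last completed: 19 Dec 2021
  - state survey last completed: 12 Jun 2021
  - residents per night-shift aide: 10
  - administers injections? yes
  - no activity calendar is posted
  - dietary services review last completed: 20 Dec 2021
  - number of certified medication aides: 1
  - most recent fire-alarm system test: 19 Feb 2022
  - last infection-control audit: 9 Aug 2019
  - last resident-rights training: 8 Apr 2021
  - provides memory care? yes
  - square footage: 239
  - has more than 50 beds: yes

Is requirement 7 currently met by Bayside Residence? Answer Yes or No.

7. certified medication aides 1 < 2 → not met

No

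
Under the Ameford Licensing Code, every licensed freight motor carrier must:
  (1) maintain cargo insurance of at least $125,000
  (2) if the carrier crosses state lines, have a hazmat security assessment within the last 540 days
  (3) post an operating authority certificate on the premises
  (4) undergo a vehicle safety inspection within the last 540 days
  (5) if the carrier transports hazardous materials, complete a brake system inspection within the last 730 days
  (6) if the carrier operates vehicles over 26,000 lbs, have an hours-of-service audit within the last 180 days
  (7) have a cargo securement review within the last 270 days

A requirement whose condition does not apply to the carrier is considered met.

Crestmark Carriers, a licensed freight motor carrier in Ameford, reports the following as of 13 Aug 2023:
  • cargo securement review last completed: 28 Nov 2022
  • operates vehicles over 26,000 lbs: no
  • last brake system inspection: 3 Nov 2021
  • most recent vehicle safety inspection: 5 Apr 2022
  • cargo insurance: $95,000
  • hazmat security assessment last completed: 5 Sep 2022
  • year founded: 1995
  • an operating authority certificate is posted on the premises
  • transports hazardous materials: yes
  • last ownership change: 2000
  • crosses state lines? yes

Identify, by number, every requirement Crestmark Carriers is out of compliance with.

1. cargo insurance $95,000 < $125,000 → not met
2. condition 'crosses state lines' holds; hazmat security assessment 342 days ago vs limit 540 → met
3. operating authority certificate present → met
4. vehicle safety inspection 495 days ago vs limit 540 → met
5. condition 'transports hazardous materials' holds; brake system inspection 648 days ago vs limit 730 → met
6. condition 'operates vehicles over 26,000 lbs' does not hold → requirement n/a → met
7. cargo securement review 258 days ago vs limit 270 → met
Not met: 1

1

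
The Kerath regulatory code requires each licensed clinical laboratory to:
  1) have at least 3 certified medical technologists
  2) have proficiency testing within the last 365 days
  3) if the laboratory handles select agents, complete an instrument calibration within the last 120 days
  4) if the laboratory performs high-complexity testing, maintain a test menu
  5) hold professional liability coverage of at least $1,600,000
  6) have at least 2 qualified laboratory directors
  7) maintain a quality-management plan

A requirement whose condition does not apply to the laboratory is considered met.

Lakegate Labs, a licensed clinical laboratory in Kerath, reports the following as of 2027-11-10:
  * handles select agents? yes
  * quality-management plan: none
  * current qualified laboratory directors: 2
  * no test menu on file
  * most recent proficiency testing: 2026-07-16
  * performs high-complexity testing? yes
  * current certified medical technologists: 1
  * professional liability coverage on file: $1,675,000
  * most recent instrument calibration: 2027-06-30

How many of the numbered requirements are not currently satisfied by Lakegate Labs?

1. certified medical technologists 1 < 3 → not met
2. proficiency testing 482 days ago vs limit 365 → not met
3. condition 'handles select agents' holds; instrument calibration 133 days ago vs limit 120 → not met
4. condition 'performs high-complexity testing' holds; test menu absent → not met
5. professional liability coverage $1,675,000 ≥ $1,600,000 → met
6. qualified laboratory directors 2 ≥ 2 → met
7. quality-management plan absent → not met
Not met: 5 of 7

5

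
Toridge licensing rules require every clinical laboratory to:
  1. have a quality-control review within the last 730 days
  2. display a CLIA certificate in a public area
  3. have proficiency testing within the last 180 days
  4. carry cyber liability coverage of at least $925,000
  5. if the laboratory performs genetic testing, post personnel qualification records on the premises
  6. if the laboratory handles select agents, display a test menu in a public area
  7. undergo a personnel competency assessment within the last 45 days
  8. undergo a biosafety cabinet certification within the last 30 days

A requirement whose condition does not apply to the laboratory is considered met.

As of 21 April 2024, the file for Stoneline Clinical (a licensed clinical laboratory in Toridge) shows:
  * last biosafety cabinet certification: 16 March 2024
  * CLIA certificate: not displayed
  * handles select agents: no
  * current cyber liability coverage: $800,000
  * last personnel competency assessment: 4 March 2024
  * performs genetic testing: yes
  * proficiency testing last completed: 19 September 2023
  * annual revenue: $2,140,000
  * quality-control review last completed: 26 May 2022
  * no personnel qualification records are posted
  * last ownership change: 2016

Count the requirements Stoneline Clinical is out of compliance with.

6

1. quality-control review 696 days ago vs limit 730 → met
2. CLIA certificate absent → not met
3. proficiency testing 215 days ago vs limit 180 → not met
4. cyber liability coverage $800,000 < $925,000 → not met
5. condition 'performs genetic testing' holds; personnel qualification records absent → not met
6. condition 'handles select agents' does not hold → requirement n/a → met
7. personnel competency assessment 48 days ago vs limit 45 → not met
8. biosafety cabinet certification 36 days ago vs limit 30 → not met
Not met: 6 of 8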